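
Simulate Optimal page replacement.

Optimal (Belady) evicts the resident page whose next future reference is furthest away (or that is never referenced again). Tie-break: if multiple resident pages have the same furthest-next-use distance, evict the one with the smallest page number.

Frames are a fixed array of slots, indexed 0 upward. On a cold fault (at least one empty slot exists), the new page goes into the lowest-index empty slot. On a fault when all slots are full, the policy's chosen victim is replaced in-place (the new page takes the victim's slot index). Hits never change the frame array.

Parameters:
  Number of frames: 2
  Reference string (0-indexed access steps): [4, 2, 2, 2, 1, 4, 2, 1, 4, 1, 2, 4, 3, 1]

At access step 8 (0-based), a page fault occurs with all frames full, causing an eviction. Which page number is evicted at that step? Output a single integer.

Answer: 2

Derivation:
Step 0: ref 4 -> FAULT, frames=[4,-]
Step 1: ref 2 -> FAULT, frames=[4,2]
Step 2: ref 2 -> HIT, frames=[4,2]
Step 3: ref 2 -> HIT, frames=[4,2]
Step 4: ref 1 -> FAULT, evict 2, frames=[4,1]
Step 5: ref 4 -> HIT, frames=[4,1]
Step 6: ref 2 -> FAULT, evict 4, frames=[2,1]
Step 7: ref 1 -> HIT, frames=[2,1]
Step 8: ref 4 -> FAULT, evict 2, frames=[4,1]
At step 8: evicted page 2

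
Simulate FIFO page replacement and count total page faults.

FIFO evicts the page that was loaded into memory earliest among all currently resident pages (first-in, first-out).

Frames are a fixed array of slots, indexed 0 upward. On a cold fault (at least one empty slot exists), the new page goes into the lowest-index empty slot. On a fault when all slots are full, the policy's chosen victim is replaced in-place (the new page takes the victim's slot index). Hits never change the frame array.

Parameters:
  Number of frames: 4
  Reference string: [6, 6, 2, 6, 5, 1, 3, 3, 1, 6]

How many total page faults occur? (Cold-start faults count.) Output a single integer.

Step 0: ref 6 → FAULT, frames=[6,-,-,-]
Step 1: ref 6 → HIT, frames=[6,-,-,-]
Step 2: ref 2 → FAULT, frames=[6,2,-,-]
Step 3: ref 6 → HIT, frames=[6,2,-,-]
Step 4: ref 5 → FAULT, frames=[6,2,5,-]
Step 5: ref 1 → FAULT, frames=[6,2,5,1]
Step 6: ref 3 → FAULT (evict 6), frames=[3,2,5,1]
Step 7: ref 3 → HIT, frames=[3,2,5,1]
Step 8: ref 1 → HIT, frames=[3,2,5,1]
Step 9: ref 6 → FAULT (evict 2), frames=[3,6,5,1]
Total faults: 6

Answer: 6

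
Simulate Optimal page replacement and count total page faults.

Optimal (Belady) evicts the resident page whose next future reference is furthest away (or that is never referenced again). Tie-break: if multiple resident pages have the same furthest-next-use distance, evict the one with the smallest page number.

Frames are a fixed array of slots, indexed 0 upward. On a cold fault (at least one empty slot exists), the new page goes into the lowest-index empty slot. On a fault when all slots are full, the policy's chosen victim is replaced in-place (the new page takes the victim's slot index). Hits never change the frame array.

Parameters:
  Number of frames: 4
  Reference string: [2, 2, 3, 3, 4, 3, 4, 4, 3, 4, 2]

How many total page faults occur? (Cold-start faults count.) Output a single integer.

Step 0: ref 2 → FAULT, frames=[2,-,-,-]
Step 1: ref 2 → HIT, frames=[2,-,-,-]
Step 2: ref 3 → FAULT, frames=[2,3,-,-]
Step 3: ref 3 → HIT, frames=[2,3,-,-]
Step 4: ref 4 → FAULT, frames=[2,3,4,-]
Step 5: ref 3 → HIT, frames=[2,3,4,-]
Step 6: ref 4 → HIT, frames=[2,3,4,-]
Step 7: ref 4 → HIT, frames=[2,3,4,-]
Step 8: ref 3 → HIT, frames=[2,3,4,-]
Step 9: ref 4 → HIT, frames=[2,3,4,-]
Step 10: ref 2 → HIT, frames=[2,3,4,-]
Total faults: 3

Answer: 3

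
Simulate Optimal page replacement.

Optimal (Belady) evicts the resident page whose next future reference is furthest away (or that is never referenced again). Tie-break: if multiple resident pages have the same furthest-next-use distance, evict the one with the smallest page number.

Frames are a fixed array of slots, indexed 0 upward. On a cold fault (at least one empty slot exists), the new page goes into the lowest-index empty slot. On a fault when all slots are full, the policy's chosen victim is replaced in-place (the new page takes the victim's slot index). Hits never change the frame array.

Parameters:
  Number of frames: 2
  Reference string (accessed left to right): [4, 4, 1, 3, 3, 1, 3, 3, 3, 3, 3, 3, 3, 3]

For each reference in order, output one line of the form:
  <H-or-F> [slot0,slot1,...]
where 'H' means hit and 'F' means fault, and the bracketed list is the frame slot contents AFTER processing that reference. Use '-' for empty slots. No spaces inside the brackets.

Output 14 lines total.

F [4,-]
H [4,-]
F [4,1]
F [3,1]
H [3,1]
H [3,1]
H [3,1]
H [3,1]
H [3,1]
H [3,1]
H [3,1]
H [3,1]
H [3,1]
H [3,1]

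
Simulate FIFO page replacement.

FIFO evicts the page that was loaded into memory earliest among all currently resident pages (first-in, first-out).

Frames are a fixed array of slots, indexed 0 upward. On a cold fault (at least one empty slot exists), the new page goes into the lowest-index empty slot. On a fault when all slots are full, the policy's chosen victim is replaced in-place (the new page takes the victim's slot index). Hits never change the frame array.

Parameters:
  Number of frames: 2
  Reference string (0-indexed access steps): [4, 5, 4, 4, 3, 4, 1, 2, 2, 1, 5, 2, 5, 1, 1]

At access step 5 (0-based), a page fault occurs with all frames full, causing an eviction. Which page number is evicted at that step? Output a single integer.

Step 0: ref 4 -> FAULT, frames=[4,-]
Step 1: ref 5 -> FAULT, frames=[4,5]
Step 2: ref 4 -> HIT, frames=[4,5]
Step 3: ref 4 -> HIT, frames=[4,5]
Step 4: ref 3 -> FAULT, evict 4, frames=[3,5]
Step 5: ref 4 -> FAULT, evict 5, frames=[3,4]
At step 5: evicted page 5

Answer: 5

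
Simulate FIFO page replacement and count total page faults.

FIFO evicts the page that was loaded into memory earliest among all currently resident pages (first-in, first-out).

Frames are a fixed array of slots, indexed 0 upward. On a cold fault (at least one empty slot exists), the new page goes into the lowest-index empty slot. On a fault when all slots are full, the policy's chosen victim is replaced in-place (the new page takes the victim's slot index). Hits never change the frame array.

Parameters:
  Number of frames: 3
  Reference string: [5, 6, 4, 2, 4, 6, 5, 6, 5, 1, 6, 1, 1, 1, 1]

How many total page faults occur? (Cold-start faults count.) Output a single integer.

Answer: 7

Derivation:
Step 0: ref 5 → FAULT, frames=[5,-,-]
Step 1: ref 6 → FAULT, frames=[5,6,-]
Step 2: ref 4 → FAULT, frames=[5,6,4]
Step 3: ref 2 → FAULT (evict 5), frames=[2,6,4]
Step 4: ref 4 → HIT, frames=[2,6,4]
Step 5: ref 6 → HIT, frames=[2,6,4]
Step 6: ref 5 → FAULT (evict 6), frames=[2,5,4]
Step 7: ref 6 → FAULT (evict 4), frames=[2,5,6]
Step 8: ref 5 → HIT, frames=[2,5,6]
Step 9: ref 1 → FAULT (evict 2), frames=[1,5,6]
Step 10: ref 6 → HIT, frames=[1,5,6]
Step 11: ref 1 → HIT, frames=[1,5,6]
Step 12: ref 1 → HIT, frames=[1,5,6]
Step 13: ref 1 → HIT, frames=[1,5,6]
Step 14: ref 1 → HIT, frames=[1,5,6]
Total faults: 7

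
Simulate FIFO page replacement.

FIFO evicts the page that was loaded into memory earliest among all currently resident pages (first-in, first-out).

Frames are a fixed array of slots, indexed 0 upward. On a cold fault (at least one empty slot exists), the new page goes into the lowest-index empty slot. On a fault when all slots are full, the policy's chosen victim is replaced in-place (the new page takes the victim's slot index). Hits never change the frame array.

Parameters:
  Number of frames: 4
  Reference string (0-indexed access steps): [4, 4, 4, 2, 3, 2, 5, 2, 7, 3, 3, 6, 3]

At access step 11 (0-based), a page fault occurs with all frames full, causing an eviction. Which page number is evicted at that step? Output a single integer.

Answer: 2

Derivation:
Step 0: ref 4 -> FAULT, frames=[4,-,-,-]
Step 1: ref 4 -> HIT, frames=[4,-,-,-]
Step 2: ref 4 -> HIT, frames=[4,-,-,-]
Step 3: ref 2 -> FAULT, frames=[4,2,-,-]
Step 4: ref 3 -> FAULT, frames=[4,2,3,-]
Step 5: ref 2 -> HIT, frames=[4,2,3,-]
Step 6: ref 5 -> FAULT, frames=[4,2,3,5]
Step 7: ref 2 -> HIT, frames=[4,2,3,5]
Step 8: ref 7 -> FAULT, evict 4, frames=[7,2,3,5]
Step 9: ref 3 -> HIT, frames=[7,2,3,5]
Step 10: ref 3 -> HIT, frames=[7,2,3,5]
Step 11: ref 6 -> FAULT, evict 2, frames=[7,6,3,5]
At step 11: evicted page 2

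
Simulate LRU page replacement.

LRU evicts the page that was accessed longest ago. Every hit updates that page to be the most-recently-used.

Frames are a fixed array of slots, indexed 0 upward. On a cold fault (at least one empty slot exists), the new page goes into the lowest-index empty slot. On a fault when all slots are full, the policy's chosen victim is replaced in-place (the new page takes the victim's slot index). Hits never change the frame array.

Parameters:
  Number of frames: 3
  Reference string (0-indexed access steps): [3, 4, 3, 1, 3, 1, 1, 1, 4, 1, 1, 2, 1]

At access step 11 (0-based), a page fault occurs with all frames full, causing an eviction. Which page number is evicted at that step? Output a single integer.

Step 0: ref 3 -> FAULT, frames=[3,-,-]
Step 1: ref 4 -> FAULT, frames=[3,4,-]
Step 2: ref 3 -> HIT, frames=[3,4,-]
Step 3: ref 1 -> FAULT, frames=[3,4,1]
Step 4: ref 3 -> HIT, frames=[3,4,1]
Step 5: ref 1 -> HIT, frames=[3,4,1]
Step 6: ref 1 -> HIT, frames=[3,4,1]
Step 7: ref 1 -> HIT, frames=[3,4,1]
Step 8: ref 4 -> HIT, frames=[3,4,1]
Step 9: ref 1 -> HIT, frames=[3,4,1]
Step 10: ref 1 -> HIT, frames=[3,4,1]
Step 11: ref 2 -> FAULT, evict 3, frames=[2,4,1]
At step 11: evicted page 3

Answer: 3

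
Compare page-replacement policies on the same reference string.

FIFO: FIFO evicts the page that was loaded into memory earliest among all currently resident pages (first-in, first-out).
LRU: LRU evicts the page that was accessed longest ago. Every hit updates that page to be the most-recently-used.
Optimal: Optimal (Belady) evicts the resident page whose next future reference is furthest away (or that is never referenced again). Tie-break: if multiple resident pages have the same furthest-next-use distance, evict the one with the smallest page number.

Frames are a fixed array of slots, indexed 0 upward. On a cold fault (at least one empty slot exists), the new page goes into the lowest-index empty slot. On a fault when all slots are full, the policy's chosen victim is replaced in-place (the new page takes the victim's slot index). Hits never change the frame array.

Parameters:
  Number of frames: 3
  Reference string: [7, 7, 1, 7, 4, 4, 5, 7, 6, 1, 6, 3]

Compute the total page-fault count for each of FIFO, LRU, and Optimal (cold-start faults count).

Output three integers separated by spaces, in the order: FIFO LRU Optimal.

--- FIFO ---
  step 0: ref 7 -> FAULT, frames=[7,-,-] (faults so far: 1)
  step 1: ref 7 -> HIT, frames=[7,-,-] (faults so far: 1)
  step 2: ref 1 -> FAULT, frames=[7,1,-] (faults so far: 2)
  step 3: ref 7 -> HIT, frames=[7,1,-] (faults so far: 2)
  step 4: ref 4 -> FAULT, frames=[7,1,4] (faults so far: 3)
  step 5: ref 4 -> HIT, frames=[7,1,4] (faults so far: 3)
  step 6: ref 5 -> FAULT, evict 7, frames=[5,1,4] (faults so far: 4)
  step 7: ref 7 -> FAULT, evict 1, frames=[5,7,4] (faults so far: 5)
  step 8: ref 6 -> FAULT, evict 4, frames=[5,7,6] (faults so far: 6)
  step 9: ref 1 -> FAULT, evict 5, frames=[1,7,6] (faults so far: 7)
  step 10: ref 6 -> HIT, frames=[1,7,6] (faults so far: 7)
  step 11: ref 3 -> FAULT, evict 7, frames=[1,3,6] (faults so far: 8)
  FIFO total faults: 8
--- LRU ---
  step 0: ref 7 -> FAULT, frames=[7,-,-] (faults so far: 1)
  step 1: ref 7 -> HIT, frames=[7,-,-] (faults so far: 1)
  step 2: ref 1 -> FAULT, frames=[7,1,-] (faults so far: 2)
  step 3: ref 7 -> HIT, frames=[7,1,-] (faults so far: 2)
  step 4: ref 4 -> FAULT, frames=[7,1,4] (faults so far: 3)
  step 5: ref 4 -> HIT, frames=[7,1,4] (faults so far: 3)
  step 6: ref 5 -> FAULT, evict 1, frames=[7,5,4] (faults so far: 4)
  step 7: ref 7 -> HIT, frames=[7,5,4] (faults so far: 4)
  step 8: ref 6 -> FAULT, evict 4, frames=[7,5,6] (faults so far: 5)
  step 9: ref 1 -> FAULT, evict 5, frames=[7,1,6] (faults so far: 6)
  step 10: ref 6 -> HIT, frames=[7,1,6] (faults so far: 6)
  step 11: ref 3 -> FAULT, evict 7, frames=[3,1,6] (faults so far: 7)
  LRU total faults: 7
--- Optimal ---
  step 0: ref 7 -> FAULT, frames=[7,-,-] (faults so far: 1)
  step 1: ref 7 -> HIT, frames=[7,-,-] (faults so far: 1)
  step 2: ref 1 -> FAULT, frames=[7,1,-] (faults so far: 2)
  step 3: ref 7 -> HIT, frames=[7,1,-] (faults so far: 2)
  step 4: ref 4 -> FAULT, frames=[7,1,4] (faults so far: 3)
  step 5: ref 4 -> HIT, frames=[7,1,4] (faults so far: 3)
  step 6: ref 5 -> FAULT, evict 4, frames=[7,1,5] (faults so far: 4)
  step 7: ref 7 -> HIT, frames=[7,1,5] (faults so far: 4)
  step 8: ref 6 -> FAULT, evict 5, frames=[7,1,6] (faults so far: 5)
  step 9: ref 1 -> HIT, frames=[7,1,6] (faults so far: 5)
  step 10: ref 6 -> HIT, frames=[7,1,6] (faults so far: 5)
  step 11: ref 3 -> FAULT, evict 1, frames=[7,3,6] (faults so far: 6)
  Optimal total faults: 6

Answer: 8 7 6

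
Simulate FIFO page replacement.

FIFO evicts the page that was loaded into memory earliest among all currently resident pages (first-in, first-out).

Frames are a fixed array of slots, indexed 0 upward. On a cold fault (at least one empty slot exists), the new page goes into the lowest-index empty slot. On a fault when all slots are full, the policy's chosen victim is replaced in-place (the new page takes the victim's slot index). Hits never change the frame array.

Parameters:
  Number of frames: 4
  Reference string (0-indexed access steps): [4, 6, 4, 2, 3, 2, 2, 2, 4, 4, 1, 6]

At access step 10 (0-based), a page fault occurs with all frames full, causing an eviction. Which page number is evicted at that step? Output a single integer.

Answer: 4

Derivation:
Step 0: ref 4 -> FAULT, frames=[4,-,-,-]
Step 1: ref 6 -> FAULT, frames=[4,6,-,-]
Step 2: ref 4 -> HIT, frames=[4,6,-,-]
Step 3: ref 2 -> FAULT, frames=[4,6,2,-]
Step 4: ref 3 -> FAULT, frames=[4,6,2,3]
Step 5: ref 2 -> HIT, frames=[4,6,2,3]
Step 6: ref 2 -> HIT, frames=[4,6,2,3]
Step 7: ref 2 -> HIT, frames=[4,6,2,3]
Step 8: ref 4 -> HIT, frames=[4,6,2,3]
Step 9: ref 4 -> HIT, frames=[4,6,2,3]
Step 10: ref 1 -> FAULT, evict 4, frames=[1,6,2,3]
At step 10: evicted page 4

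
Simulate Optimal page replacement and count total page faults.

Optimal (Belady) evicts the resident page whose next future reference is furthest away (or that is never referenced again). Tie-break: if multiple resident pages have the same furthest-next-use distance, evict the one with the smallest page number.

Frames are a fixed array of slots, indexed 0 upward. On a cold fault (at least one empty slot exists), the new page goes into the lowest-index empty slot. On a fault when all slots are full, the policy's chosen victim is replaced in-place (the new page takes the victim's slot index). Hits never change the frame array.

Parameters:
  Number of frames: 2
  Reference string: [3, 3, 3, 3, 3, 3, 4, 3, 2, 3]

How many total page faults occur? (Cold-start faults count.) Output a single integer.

Step 0: ref 3 → FAULT, frames=[3,-]
Step 1: ref 3 → HIT, frames=[3,-]
Step 2: ref 3 → HIT, frames=[3,-]
Step 3: ref 3 → HIT, frames=[3,-]
Step 4: ref 3 → HIT, frames=[3,-]
Step 5: ref 3 → HIT, frames=[3,-]
Step 6: ref 4 → FAULT, frames=[3,4]
Step 7: ref 3 → HIT, frames=[3,4]
Step 8: ref 2 → FAULT (evict 4), frames=[3,2]
Step 9: ref 3 → HIT, frames=[3,2]
Total faults: 3

Answer: 3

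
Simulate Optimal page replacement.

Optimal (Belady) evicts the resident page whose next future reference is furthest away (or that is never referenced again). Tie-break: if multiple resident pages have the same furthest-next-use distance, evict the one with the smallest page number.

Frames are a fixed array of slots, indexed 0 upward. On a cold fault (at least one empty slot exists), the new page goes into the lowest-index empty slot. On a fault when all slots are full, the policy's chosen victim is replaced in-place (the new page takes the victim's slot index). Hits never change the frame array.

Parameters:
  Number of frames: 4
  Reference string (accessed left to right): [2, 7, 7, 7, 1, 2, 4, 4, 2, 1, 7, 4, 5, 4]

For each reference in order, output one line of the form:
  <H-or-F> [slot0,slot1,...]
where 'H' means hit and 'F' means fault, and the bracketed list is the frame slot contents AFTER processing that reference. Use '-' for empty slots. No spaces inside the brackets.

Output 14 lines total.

F [2,-,-,-]
F [2,7,-,-]
H [2,7,-,-]
H [2,7,-,-]
F [2,7,1,-]
H [2,7,1,-]
F [2,7,1,4]
H [2,7,1,4]
H [2,7,1,4]
H [2,7,1,4]
H [2,7,1,4]
H [2,7,1,4]
F [2,7,5,4]
H [2,7,5,4]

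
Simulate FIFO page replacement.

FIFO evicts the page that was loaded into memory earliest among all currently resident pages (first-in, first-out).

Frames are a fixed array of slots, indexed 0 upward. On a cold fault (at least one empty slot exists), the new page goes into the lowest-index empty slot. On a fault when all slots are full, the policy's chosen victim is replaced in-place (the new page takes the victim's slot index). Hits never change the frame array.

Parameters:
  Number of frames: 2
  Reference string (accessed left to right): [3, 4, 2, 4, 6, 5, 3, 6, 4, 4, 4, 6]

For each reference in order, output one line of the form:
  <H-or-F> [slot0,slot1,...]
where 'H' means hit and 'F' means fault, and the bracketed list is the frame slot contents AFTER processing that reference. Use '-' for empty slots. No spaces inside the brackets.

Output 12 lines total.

F [3,-]
F [3,4]
F [2,4]
H [2,4]
F [2,6]
F [5,6]
F [5,3]
F [6,3]
F [6,4]
H [6,4]
H [6,4]
H [6,4]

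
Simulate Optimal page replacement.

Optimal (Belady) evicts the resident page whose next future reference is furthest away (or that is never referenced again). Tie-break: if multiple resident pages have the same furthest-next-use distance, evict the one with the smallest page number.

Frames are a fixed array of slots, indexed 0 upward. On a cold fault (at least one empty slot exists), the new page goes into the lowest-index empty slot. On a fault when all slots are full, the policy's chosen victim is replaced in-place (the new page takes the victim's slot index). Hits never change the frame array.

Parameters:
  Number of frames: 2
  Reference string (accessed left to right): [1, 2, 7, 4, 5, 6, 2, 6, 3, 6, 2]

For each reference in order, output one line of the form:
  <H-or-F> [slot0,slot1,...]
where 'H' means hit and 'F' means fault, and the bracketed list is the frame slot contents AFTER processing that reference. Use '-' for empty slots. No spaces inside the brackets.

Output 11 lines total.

F [1,-]
F [1,2]
F [7,2]
F [4,2]
F [5,2]
F [6,2]
H [6,2]
H [6,2]
F [6,3]
H [6,3]
F [6,2]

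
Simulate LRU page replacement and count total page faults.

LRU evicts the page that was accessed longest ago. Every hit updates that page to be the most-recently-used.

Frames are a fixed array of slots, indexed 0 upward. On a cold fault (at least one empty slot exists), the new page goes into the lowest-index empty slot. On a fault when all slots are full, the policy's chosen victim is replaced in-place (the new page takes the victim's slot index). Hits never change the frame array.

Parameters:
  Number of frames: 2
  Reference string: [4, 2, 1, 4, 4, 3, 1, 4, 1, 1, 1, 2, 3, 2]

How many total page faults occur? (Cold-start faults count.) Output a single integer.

Step 0: ref 4 → FAULT, frames=[4,-]
Step 1: ref 2 → FAULT, frames=[4,2]
Step 2: ref 1 → FAULT (evict 4), frames=[1,2]
Step 3: ref 4 → FAULT (evict 2), frames=[1,4]
Step 4: ref 4 → HIT, frames=[1,4]
Step 5: ref 3 → FAULT (evict 1), frames=[3,4]
Step 6: ref 1 → FAULT (evict 4), frames=[3,1]
Step 7: ref 4 → FAULT (evict 3), frames=[4,1]
Step 8: ref 1 → HIT, frames=[4,1]
Step 9: ref 1 → HIT, frames=[4,1]
Step 10: ref 1 → HIT, frames=[4,1]
Step 11: ref 2 → FAULT (evict 4), frames=[2,1]
Step 12: ref 3 → FAULT (evict 1), frames=[2,3]
Step 13: ref 2 → HIT, frames=[2,3]
Total faults: 9

Answer: 9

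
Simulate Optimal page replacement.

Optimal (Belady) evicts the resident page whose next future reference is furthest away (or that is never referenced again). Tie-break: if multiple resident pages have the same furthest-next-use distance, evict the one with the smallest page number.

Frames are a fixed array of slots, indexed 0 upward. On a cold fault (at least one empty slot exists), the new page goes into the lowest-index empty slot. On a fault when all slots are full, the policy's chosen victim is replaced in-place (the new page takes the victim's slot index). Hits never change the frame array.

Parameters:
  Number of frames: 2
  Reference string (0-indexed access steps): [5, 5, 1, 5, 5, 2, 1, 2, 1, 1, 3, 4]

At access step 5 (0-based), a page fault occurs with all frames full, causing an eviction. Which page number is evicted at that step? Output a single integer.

Answer: 5

Derivation:
Step 0: ref 5 -> FAULT, frames=[5,-]
Step 1: ref 5 -> HIT, frames=[5,-]
Step 2: ref 1 -> FAULT, frames=[5,1]
Step 3: ref 5 -> HIT, frames=[5,1]
Step 4: ref 5 -> HIT, frames=[5,1]
Step 5: ref 2 -> FAULT, evict 5, frames=[2,1]
At step 5: evicted page 5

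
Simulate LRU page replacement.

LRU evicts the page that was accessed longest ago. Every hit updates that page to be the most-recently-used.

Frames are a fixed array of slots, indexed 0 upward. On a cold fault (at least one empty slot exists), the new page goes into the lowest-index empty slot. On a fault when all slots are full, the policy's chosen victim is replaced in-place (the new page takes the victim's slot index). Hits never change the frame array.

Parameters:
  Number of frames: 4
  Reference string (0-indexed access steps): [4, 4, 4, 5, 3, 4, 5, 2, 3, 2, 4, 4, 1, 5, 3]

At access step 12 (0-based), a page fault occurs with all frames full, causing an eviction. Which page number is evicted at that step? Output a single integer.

Step 0: ref 4 -> FAULT, frames=[4,-,-,-]
Step 1: ref 4 -> HIT, frames=[4,-,-,-]
Step 2: ref 4 -> HIT, frames=[4,-,-,-]
Step 3: ref 5 -> FAULT, frames=[4,5,-,-]
Step 4: ref 3 -> FAULT, frames=[4,5,3,-]
Step 5: ref 4 -> HIT, frames=[4,5,3,-]
Step 6: ref 5 -> HIT, frames=[4,5,3,-]
Step 7: ref 2 -> FAULT, frames=[4,5,3,2]
Step 8: ref 3 -> HIT, frames=[4,5,3,2]
Step 9: ref 2 -> HIT, frames=[4,5,3,2]
Step 10: ref 4 -> HIT, frames=[4,5,3,2]
Step 11: ref 4 -> HIT, frames=[4,5,3,2]
Step 12: ref 1 -> FAULT, evict 5, frames=[4,1,3,2]
At step 12: evicted page 5

Answer: 5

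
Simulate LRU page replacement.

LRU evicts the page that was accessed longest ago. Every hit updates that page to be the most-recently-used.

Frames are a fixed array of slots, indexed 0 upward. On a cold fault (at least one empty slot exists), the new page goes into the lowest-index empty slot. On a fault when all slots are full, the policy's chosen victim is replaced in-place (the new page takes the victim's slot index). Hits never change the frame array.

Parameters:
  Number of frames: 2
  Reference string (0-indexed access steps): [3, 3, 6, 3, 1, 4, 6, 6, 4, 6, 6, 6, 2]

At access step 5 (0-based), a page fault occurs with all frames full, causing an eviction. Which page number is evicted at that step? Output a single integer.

Answer: 3

Derivation:
Step 0: ref 3 -> FAULT, frames=[3,-]
Step 1: ref 3 -> HIT, frames=[3,-]
Step 2: ref 6 -> FAULT, frames=[3,6]
Step 3: ref 3 -> HIT, frames=[3,6]
Step 4: ref 1 -> FAULT, evict 6, frames=[3,1]
Step 5: ref 4 -> FAULT, evict 3, frames=[4,1]
At step 5: evicted page 3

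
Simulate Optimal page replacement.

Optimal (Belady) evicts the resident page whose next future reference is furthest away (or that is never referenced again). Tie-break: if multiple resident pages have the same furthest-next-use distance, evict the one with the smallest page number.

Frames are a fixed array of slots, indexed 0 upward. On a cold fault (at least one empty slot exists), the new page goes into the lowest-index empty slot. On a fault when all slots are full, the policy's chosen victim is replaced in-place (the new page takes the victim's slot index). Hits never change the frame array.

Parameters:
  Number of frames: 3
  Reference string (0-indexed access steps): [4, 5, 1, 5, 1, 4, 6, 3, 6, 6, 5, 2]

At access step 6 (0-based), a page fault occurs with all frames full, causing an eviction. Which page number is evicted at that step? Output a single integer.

Step 0: ref 4 -> FAULT, frames=[4,-,-]
Step 1: ref 5 -> FAULT, frames=[4,5,-]
Step 2: ref 1 -> FAULT, frames=[4,5,1]
Step 3: ref 5 -> HIT, frames=[4,5,1]
Step 4: ref 1 -> HIT, frames=[4,5,1]
Step 5: ref 4 -> HIT, frames=[4,5,1]
Step 6: ref 6 -> FAULT, evict 1, frames=[4,5,6]
At step 6: evicted page 1

Answer: 1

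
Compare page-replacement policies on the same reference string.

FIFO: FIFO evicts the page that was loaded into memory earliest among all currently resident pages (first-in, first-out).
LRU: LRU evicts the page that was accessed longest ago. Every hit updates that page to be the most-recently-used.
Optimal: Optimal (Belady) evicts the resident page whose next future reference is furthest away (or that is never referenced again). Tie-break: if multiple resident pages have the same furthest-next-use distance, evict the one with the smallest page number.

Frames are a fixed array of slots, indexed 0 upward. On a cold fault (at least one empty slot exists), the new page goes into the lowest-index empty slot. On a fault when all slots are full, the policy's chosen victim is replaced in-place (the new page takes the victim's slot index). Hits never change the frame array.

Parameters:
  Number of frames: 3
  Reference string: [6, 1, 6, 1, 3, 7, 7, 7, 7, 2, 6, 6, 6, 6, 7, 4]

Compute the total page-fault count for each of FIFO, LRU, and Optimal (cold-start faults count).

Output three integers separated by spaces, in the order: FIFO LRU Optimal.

--- FIFO ---
  step 0: ref 6 -> FAULT, frames=[6,-,-] (faults so far: 1)
  step 1: ref 1 -> FAULT, frames=[6,1,-] (faults so far: 2)
  step 2: ref 6 -> HIT, frames=[6,1,-] (faults so far: 2)
  step 3: ref 1 -> HIT, frames=[6,1,-] (faults so far: 2)
  step 4: ref 3 -> FAULT, frames=[6,1,3] (faults so far: 3)
  step 5: ref 7 -> FAULT, evict 6, frames=[7,1,3] (faults so far: 4)
  step 6: ref 7 -> HIT, frames=[7,1,3] (faults so far: 4)
  step 7: ref 7 -> HIT, frames=[7,1,3] (faults so far: 4)
  step 8: ref 7 -> HIT, frames=[7,1,3] (faults so far: 4)
  step 9: ref 2 -> FAULT, evict 1, frames=[7,2,3] (faults so far: 5)
  step 10: ref 6 -> FAULT, evict 3, frames=[7,2,6] (faults so far: 6)
  step 11: ref 6 -> HIT, frames=[7,2,6] (faults so far: 6)
  step 12: ref 6 -> HIT, frames=[7,2,6] (faults so far: 6)
  step 13: ref 6 -> HIT, frames=[7,2,6] (faults so far: 6)
  step 14: ref 7 -> HIT, frames=[7,2,6] (faults so far: 6)
  step 15: ref 4 -> FAULT, evict 7, frames=[4,2,6] (faults so far: 7)
  FIFO total faults: 7
--- LRU ---
  step 0: ref 6 -> FAULT, frames=[6,-,-] (faults so far: 1)
  step 1: ref 1 -> FAULT, frames=[6,1,-] (faults so far: 2)
  step 2: ref 6 -> HIT, frames=[6,1,-] (faults so far: 2)
  step 3: ref 1 -> HIT, frames=[6,1,-] (faults so far: 2)
  step 4: ref 3 -> FAULT, frames=[6,1,3] (faults so far: 3)
  step 5: ref 7 -> FAULT, evict 6, frames=[7,1,3] (faults so far: 4)
  step 6: ref 7 -> HIT, frames=[7,1,3] (faults so far: 4)
  step 7: ref 7 -> HIT, frames=[7,1,3] (faults so far: 4)
  step 8: ref 7 -> HIT, frames=[7,1,3] (faults so far: 4)
  step 9: ref 2 -> FAULT, evict 1, frames=[7,2,3] (faults so far: 5)
  step 10: ref 6 -> FAULT, evict 3, frames=[7,2,6] (faults so far: 6)
  step 11: ref 6 -> HIT, frames=[7,2,6] (faults so far: 6)
  step 12: ref 6 -> HIT, frames=[7,2,6] (faults so far: 6)
  step 13: ref 6 -> HIT, frames=[7,2,6] (faults so far: 6)
  step 14: ref 7 -> HIT, frames=[7,2,6] (faults so far: 6)
  step 15: ref 4 -> FAULT, evict 2, frames=[7,4,6] (faults so far: 7)
  LRU total faults: 7
--- Optimal ---
  step 0: ref 6 -> FAULT, frames=[6,-,-] (faults so far: 1)
  step 1: ref 1 -> FAULT, frames=[6,1,-] (faults so far: 2)
  step 2: ref 6 -> HIT, frames=[6,1,-] (faults so far: 2)
  step 3: ref 1 -> HIT, frames=[6,1,-] (faults so far: 2)
  step 4: ref 3 -> FAULT, frames=[6,1,3] (faults so far: 3)
  step 5: ref 7 -> FAULT, evict 1, frames=[6,7,3] (faults so far: 4)
  step 6: ref 7 -> HIT, frames=[6,7,3] (faults so far: 4)
  step 7: ref 7 -> HIT, frames=[6,7,3] (faults so far: 4)
  step 8: ref 7 -> HIT, frames=[6,7,3] (faults so far: 4)
  step 9: ref 2 -> FAULT, evict 3, frames=[6,7,2] (faults so far: 5)
  step 10: ref 6 -> HIT, frames=[6,7,2] (faults so far: 5)
  step 11: ref 6 -> HIT, frames=[6,7,2] (faults so far: 5)
  step 12: ref 6 -> HIT, frames=[6,7,2] (faults so far: 5)
  step 13: ref 6 -> HIT, frames=[6,7,2] (faults so far: 5)
  step 14: ref 7 -> HIT, frames=[6,7,2] (faults so far: 5)
  step 15: ref 4 -> FAULT, evict 2, frames=[6,7,4] (faults so far: 6)
  Optimal total faults: 6

Answer: 7 7 6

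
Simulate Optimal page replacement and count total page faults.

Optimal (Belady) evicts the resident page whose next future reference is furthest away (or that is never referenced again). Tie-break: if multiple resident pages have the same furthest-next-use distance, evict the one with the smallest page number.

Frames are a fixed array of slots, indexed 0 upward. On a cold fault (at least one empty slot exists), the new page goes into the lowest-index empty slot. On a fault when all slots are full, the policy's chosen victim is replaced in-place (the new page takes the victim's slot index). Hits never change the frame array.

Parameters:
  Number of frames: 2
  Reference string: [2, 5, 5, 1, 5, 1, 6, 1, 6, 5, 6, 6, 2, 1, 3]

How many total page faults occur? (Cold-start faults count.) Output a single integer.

Step 0: ref 2 → FAULT, frames=[2,-]
Step 1: ref 5 → FAULT, frames=[2,5]
Step 2: ref 5 → HIT, frames=[2,5]
Step 3: ref 1 → FAULT (evict 2), frames=[1,5]
Step 4: ref 5 → HIT, frames=[1,5]
Step 5: ref 1 → HIT, frames=[1,5]
Step 6: ref 6 → FAULT (evict 5), frames=[1,6]
Step 7: ref 1 → HIT, frames=[1,6]
Step 8: ref 6 → HIT, frames=[1,6]
Step 9: ref 5 → FAULT (evict 1), frames=[5,6]
Step 10: ref 6 → HIT, frames=[5,6]
Step 11: ref 6 → HIT, frames=[5,6]
Step 12: ref 2 → FAULT (evict 5), frames=[2,6]
Step 13: ref 1 → FAULT (evict 2), frames=[1,6]
Step 14: ref 3 → FAULT (evict 1), frames=[3,6]
Total faults: 8

Answer: 8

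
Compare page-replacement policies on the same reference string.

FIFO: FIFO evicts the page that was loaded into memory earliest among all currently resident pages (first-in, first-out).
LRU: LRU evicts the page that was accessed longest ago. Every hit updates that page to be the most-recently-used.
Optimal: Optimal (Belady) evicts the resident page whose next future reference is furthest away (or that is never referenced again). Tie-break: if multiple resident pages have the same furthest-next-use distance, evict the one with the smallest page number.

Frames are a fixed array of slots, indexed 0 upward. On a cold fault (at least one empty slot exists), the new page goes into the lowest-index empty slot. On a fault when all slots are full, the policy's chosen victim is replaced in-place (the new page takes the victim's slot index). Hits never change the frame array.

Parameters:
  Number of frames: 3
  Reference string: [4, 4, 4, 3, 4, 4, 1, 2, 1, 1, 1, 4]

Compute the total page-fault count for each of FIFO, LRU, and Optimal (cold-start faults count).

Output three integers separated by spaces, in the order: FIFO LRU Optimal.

--- FIFO ---
  step 0: ref 4 -> FAULT, frames=[4,-,-] (faults so far: 1)
  step 1: ref 4 -> HIT, frames=[4,-,-] (faults so far: 1)
  step 2: ref 4 -> HIT, frames=[4,-,-] (faults so far: 1)
  step 3: ref 3 -> FAULT, frames=[4,3,-] (faults so far: 2)
  step 4: ref 4 -> HIT, frames=[4,3,-] (faults so far: 2)
  step 5: ref 4 -> HIT, frames=[4,3,-] (faults so far: 2)
  step 6: ref 1 -> FAULT, frames=[4,3,1] (faults so far: 3)
  step 7: ref 2 -> FAULT, evict 4, frames=[2,3,1] (faults so far: 4)
  step 8: ref 1 -> HIT, frames=[2,3,1] (faults so far: 4)
  step 9: ref 1 -> HIT, frames=[2,3,1] (faults so far: 4)
  step 10: ref 1 -> HIT, frames=[2,3,1] (faults so far: 4)
  step 11: ref 4 -> FAULT, evict 3, frames=[2,4,1] (faults so far: 5)
  FIFO total faults: 5
--- LRU ---
  step 0: ref 4 -> FAULT, frames=[4,-,-] (faults so far: 1)
  step 1: ref 4 -> HIT, frames=[4,-,-] (faults so far: 1)
  step 2: ref 4 -> HIT, frames=[4,-,-] (faults so far: 1)
  step 3: ref 3 -> FAULT, frames=[4,3,-] (faults so far: 2)
  step 4: ref 4 -> HIT, frames=[4,3,-] (faults so far: 2)
  step 5: ref 4 -> HIT, frames=[4,3,-] (faults so far: 2)
  step 6: ref 1 -> FAULT, frames=[4,3,1] (faults so far: 3)
  step 7: ref 2 -> FAULT, evict 3, frames=[4,2,1] (faults so far: 4)
  step 8: ref 1 -> HIT, frames=[4,2,1] (faults so far: 4)
  step 9: ref 1 -> HIT, frames=[4,2,1] (faults so far: 4)
  step 10: ref 1 -> HIT, frames=[4,2,1] (faults so far: 4)
  step 11: ref 4 -> HIT, frames=[4,2,1] (faults so far: 4)
  LRU total faults: 4
--- Optimal ---
  step 0: ref 4 -> FAULT, frames=[4,-,-] (faults so far: 1)
  step 1: ref 4 -> HIT, frames=[4,-,-] (faults so far: 1)
  step 2: ref 4 -> HIT, frames=[4,-,-] (faults so far: 1)
  step 3: ref 3 -> FAULT, frames=[4,3,-] (faults so far: 2)
  step 4: ref 4 -> HIT, frames=[4,3,-] (faults so far: 2)
  step 5: ref 4 -> HIT, frames=[4,3,-] (faults so far: 2)
  step 6: ref 1 -> FAULT, frames=[4,3,1] (faults so far: 3)
  step 7: ref 2 -> FAULT, evict 3, frames=[4,2,1] (faults so far: 4)
  step 8: ref 1 -> HIT, frames=[4,2,1] (faults so far: 4)
  step 9: ref 1 -> HIT, frames=[4,2,1] (faults so far: 4)
  step 10: ref 1 -> HIT, frames=[4,2,1] (faults so far: 4)
  step 11: ref 4 -> HIT, frames=[4,2,1] (faults so far: 4)
  Optimal total faults: 4

Answer: 5 4 4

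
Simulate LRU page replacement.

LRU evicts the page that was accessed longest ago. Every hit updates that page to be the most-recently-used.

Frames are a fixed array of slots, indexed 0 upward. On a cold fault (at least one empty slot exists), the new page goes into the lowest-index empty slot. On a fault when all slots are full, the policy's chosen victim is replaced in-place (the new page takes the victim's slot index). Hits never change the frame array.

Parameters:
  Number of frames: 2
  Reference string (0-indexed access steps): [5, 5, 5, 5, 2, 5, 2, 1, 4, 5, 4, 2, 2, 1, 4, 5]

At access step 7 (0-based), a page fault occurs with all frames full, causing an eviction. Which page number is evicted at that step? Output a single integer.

Step 0: ref 5 -> FAULT, frames=[5,-]
Step 1: ref 5 -> HIT, frames=[5,-]
Step 2: ref 5 -> HIT, frames=[5,-]
Step 3: ref 5 -> HIT, frames=[5,-]
Step 4: ref 2 -> FAULT, frames=[5,2]
Step 5: ref 5 -> HIT, frames=[5,2]
Step 6: ref 2 -> HIT, frames=[5,2]
Step 7: ref 1 -> FAULT, evict 5, frames=[1,2]
At step 7: evicted page 5

Answer: 5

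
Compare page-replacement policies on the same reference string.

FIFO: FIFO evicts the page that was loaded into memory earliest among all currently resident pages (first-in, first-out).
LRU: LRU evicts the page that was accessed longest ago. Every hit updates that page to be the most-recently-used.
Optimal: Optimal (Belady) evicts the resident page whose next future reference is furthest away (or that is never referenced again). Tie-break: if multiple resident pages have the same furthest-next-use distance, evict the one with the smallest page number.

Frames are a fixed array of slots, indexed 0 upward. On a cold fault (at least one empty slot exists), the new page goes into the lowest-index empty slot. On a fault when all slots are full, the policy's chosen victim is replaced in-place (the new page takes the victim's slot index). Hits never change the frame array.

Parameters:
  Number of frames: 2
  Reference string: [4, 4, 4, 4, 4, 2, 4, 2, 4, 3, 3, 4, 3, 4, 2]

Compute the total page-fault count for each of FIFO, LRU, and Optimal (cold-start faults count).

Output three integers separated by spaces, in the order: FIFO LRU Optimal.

--- FIFO ---
  step 0: ref 4 -> FAULT, frames=[4,-] (faults so far: 1)
  step 1: ref 4 -> HIT, frames=[4,-] (faults so far: 1)
  step 2: ref 4 -> HIT, frames=[4,-] (faults so far: 1)
  step 3: ref 4 -> HIT, frames=[4,-] (faults so far: 1)
  step 4: ref 4 -> HIT, frames=[4,-] (faults so far: 1)
  step 5: ref 2 -> FAULT, frames=[4,2] (faults so far: 2)
  step 6: ref 4 -> HIT, frames=[4,2] (faults so far: 2)
  step 7: ref 2 -> HIT, frames=[4,2] (faults so far: 2)
  step 8: ref 4 -> HIT, frames=[4,2] (faults so far: 2)
  step 9: ref 3 -> FAULT, evict 4, frames=[3,2] (faults so far: 3)
  step 10: ref 3 -> HIT, frames=[3,2] (faults so far: 3)
  step 11: ref 4 -> FAULT, evict 2, frames=[3,4] (faults so far: 4)
  step 12: ref 3 -> HIT, frames=[3,4] (faults so far: 4)
  step 13: ref 4 -> HIT, frames=[3,4] (faults so far: 4)
  step 14: ref 2 -> FAULT, evict 3, frames=[2,4] (faults so far: 5)
  FIFO total faults: 5
--- LRU ---
  step 0: ref 4 -> FAULT, frames=[4,-] (faults so far: 1)
  step 1: ref 4 -> HIT, frames=[4,-] (faults so far: 1)
  step 2: ref 4 -> HIT, frames=[4,-] (faults so far: 1)
  step 3: ref 4 -> HIT, frames=[4,-] (faults so far: 1)
  step 4: ref 4 -> HIT, frames=[4,-] (faults so far: 1)
  step 5: ref 2 -> FAULT, frames=[4,2] (faults so far: 2)
  step 6: ref 4 -> HIT, frames=[4,2] (faults so far: 2)
  step 7: ref 2 -> HIT, frames=[4,2] (faults so far: 2)
  step 8: ref 4 -> HIT, frames=[4,2] (faults so far: 2)
  step 9: ref 3 -> FAULT, evict 2, frames=[4,3] (faults so far: 3)
  step 10: ref 3 -> HIT, frames=[4,3] (faults so far: 3)
  step 11: ref 4 -> HIT, frames=[4,3] (faults so far: 3)
  step 12: ref 3 -> HIT, frames=[4,3] (faults so far: 3)
  step 13: ref 4 -> HIT, frames=[4,3] (faults so far: 3)
  step 14: ref 2 -> FAULT, evict 3, frames=[4,2] (faults so far: 4)
  LRU total faults: 4
--- Optimal ---
  step 0: ref 4 -> FAULT, frames=[4,-] (faults so far: 1)
  step 1: ref 4 -> HIT, frames=[4,-] (faults so far: 1)
  step 2: ref 4 -> HIT, frames=[4,-] (faults so far: 1)
  step 3: ref 4 -> HIT, frames=[4,-] (faults so far: 1)
  step 4: ref 4 -> HIT, frames=[4,-] (faults so far: 1)
  step 5: ref 2 -> FAULT, frames=[4,2] (faults so far: 2)
  step 6: ref 4 -> HIT, frames=[4,2] (faults so far: 2)
  step 7: ref 2 -> HIT, frames=[4,2] (faults so far: 2)
  step 8: ref 4 -> HIT, frames=[4,2] (faults so far: 2)
  step 9: ref 3 -> FAULT, evict 2, frames=[4,3] (faults so far: 3)
  step 10: ref 3 -> HIT, frames=[4,3] (faults so far: 3)
  step 11: ref 4 -> HIT, frames=[4,3] (faults so far: 3)
  step 12: ref 3 -> HIT, frames=[4,3] (faults so far: 3)
  step 13: ref 4 -> HIT, frames=[4,3] (faults so far: 3)
  step 14: ref 2 -> FAULT, evict 3, frames=[4,2] (faults so far: 4)
  Optimal total faults: 4

Answer: 5 4 4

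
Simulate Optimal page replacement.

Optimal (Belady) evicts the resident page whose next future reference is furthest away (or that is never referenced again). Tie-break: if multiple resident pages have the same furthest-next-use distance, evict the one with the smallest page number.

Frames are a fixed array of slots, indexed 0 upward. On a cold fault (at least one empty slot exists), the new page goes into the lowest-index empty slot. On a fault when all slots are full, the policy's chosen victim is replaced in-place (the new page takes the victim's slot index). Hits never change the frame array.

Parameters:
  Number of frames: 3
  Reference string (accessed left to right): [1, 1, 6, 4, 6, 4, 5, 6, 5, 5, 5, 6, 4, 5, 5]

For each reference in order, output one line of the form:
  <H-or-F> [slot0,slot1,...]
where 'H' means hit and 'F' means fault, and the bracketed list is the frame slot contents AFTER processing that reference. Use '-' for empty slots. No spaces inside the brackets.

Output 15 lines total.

F [1,-,-]
H [1,-,-]
F [1,6,-]
F [1,6,4]
H [1,6,4]
H [1,6,4]
F [5,6,4]
H [5,6,4]
H [5,6,4]
H [5,6,4]
H [5,6,4]
H [5,6,4]
H [5,6,4]
H [5,6,4]
H [5,6,4]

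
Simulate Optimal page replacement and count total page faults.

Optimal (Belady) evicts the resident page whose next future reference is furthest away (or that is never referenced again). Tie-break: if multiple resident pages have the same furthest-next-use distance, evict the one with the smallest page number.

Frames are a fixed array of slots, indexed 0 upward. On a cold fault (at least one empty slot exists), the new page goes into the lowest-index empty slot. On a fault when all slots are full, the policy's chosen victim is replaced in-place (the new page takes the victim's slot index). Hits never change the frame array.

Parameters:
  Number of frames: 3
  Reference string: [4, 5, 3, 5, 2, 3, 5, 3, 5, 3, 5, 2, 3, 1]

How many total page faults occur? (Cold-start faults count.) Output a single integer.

Step 0: ref 4 → FAULT, frames=[4,-,-]
Step 1: ref 5 → FAULT, frames=[4,5,-]
Step 2: ref 3 → FAULT, frames=[4,5,3]
Step 3: ref 5 → HIT, frames=[4,5,3]
Step 4: ref 2 → FAULT (evict 4), frames=[2,5,3]
Step 5: ref 3 → HIT, frames=[2,5,3]
Step 6: ref 5 → HIT, frames=[2,5,3]
Step 7: ref 3 → HIT, frames=[2,5,3]
Step 8: ref 5 → HIT, frames=[2,5,3]
Step 9: ref 3 → HIT, frames=[2,5,3]
Step 10: ref 5 → HIT, frames=[2,5,3]
Step 11: ref 2 → HIT, frames=[2,5,3]
Step 12: ref 3 → HIT, frames=[2,5,3]
Step 13: ref 1 → FAULT (evict 2), frames=[1,5,3]
Total faults: 5

Answer: 5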